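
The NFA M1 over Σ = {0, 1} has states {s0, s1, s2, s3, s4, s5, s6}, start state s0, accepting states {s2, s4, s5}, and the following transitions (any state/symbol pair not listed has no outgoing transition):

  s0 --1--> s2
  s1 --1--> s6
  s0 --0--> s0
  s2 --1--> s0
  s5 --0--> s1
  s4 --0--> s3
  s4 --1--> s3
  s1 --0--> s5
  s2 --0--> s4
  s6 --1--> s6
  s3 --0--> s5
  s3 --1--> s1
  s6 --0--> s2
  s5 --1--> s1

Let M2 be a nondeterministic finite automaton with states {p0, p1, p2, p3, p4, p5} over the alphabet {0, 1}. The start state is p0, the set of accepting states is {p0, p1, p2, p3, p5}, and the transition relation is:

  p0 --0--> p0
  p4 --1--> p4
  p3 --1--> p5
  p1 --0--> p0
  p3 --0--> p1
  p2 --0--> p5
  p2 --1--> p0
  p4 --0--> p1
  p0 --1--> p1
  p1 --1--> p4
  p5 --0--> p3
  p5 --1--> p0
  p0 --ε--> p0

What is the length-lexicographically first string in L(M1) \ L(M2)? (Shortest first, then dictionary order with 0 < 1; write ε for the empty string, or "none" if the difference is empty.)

The string 111 is accepted by M1 but not by M2.
No shorter string lies in the difference, and 111 is the lexicographically first length-3 string in L(M1) \ L(M2).

111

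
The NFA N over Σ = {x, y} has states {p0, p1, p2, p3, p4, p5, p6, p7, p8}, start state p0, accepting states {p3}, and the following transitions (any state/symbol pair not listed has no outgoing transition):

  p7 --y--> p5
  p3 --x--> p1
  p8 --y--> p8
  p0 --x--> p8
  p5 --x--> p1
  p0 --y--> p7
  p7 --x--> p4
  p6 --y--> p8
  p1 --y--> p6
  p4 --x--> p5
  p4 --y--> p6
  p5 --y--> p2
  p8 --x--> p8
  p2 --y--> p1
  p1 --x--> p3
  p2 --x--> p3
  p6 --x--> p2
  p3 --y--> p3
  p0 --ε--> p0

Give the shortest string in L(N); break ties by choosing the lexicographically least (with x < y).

yyxx

A breadth-first search from p0 reaches an accepting state first via the path p0 → p7 → p5 → p1 → p3 on input yyxx.
No string of length < 4 is accepted (BFS exhausts all shorter strings without reaching an accepting state), and yyxx is the lexicographically least accepting string of length 4.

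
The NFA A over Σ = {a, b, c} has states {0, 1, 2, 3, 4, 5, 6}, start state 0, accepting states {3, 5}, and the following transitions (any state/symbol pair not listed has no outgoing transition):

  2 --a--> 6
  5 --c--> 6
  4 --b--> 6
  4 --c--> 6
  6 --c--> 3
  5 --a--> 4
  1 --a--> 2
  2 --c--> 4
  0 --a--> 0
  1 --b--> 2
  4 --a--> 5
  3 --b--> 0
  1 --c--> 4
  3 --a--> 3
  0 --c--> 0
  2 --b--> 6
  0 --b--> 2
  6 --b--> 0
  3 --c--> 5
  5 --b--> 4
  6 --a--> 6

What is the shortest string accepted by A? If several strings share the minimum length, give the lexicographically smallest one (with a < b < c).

A breadth-first search from 0 reaches an accepting state first via the path 0 → 2 → 6 → 3 on input bac.
No string of length < 3 is accepted (BFS exhausts all shorter strings without reaching an accepting state), and bac is the lexicographically least accepting string of length 3.

bac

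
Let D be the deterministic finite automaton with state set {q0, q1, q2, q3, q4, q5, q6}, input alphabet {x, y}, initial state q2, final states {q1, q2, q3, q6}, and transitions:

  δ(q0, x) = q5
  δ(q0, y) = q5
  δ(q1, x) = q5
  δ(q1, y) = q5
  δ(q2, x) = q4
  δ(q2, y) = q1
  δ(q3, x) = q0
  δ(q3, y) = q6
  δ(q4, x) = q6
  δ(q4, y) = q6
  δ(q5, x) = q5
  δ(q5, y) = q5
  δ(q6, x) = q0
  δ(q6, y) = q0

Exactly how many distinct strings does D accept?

The useful subgraph on states {q1, q2, q4, q6} is acyclic, so L(D) is finite; the longest accepting path visits 3 useful states, giving maximum string length 2.
Counting accepting paths from q2 by length: 1 of length 0, 1 of length 1, 2 of length 2. Total 4.

4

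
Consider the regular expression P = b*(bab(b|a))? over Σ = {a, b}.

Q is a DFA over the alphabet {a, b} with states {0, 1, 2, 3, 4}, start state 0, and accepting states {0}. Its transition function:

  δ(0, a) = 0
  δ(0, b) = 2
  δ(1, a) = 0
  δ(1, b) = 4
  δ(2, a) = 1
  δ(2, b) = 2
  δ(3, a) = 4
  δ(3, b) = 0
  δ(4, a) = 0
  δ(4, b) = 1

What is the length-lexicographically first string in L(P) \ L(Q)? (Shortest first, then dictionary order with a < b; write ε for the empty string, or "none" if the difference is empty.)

The string b is accepted by P but not by Q.
No shorter string lies in the difference, and b is the lexicographically first length-1 string in L(P) \ L(Q).

b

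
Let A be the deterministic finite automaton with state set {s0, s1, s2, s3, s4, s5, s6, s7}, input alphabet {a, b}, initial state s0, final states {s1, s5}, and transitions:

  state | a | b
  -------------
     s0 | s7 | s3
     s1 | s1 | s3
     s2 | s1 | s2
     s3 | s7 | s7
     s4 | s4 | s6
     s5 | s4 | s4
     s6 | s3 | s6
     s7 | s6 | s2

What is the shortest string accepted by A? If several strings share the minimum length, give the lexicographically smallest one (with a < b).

A breadth-first search from s0 reaches an accepting state first via the path s0 → s7 → s2 → s1 on input aba.
No string of length < 3 is accepted (BFS exhausts all shorter strings without reaching an accepting state), and aba is the lexicographically least accepting string of length 3.

aba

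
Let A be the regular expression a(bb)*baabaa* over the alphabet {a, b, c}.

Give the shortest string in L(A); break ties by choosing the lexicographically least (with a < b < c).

By inspection of the expression, no string of length less than 6 matches, and abaaba is the lexicographically first match of length 6.

abaaba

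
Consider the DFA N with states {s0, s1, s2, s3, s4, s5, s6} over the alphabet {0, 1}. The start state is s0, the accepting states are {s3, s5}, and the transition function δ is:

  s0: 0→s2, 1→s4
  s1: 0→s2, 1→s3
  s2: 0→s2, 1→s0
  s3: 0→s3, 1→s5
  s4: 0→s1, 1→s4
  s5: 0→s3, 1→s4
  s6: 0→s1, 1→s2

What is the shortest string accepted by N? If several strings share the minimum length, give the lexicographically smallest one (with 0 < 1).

A breadth-first search from s0 reaches an accepting state first via the path s0 → s4 → s1 → s3 on input 101.
No string of length < 3 is accepted (BFS exhausts all shorter strings without reaching an accepting state), and 101 is the lexicographically least accepting string of length 3.

101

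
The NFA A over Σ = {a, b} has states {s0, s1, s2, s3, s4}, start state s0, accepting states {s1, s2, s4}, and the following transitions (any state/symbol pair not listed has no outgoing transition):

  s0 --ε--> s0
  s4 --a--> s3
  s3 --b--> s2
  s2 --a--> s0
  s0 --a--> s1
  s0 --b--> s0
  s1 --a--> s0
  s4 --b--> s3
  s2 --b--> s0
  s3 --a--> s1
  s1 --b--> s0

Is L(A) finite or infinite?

infinite

State s0 is reachable from the start and can reach an accepting state, and it lies on the cycle s0 → s0.
Traversing that cycle any number of times yields accepted strings of unbounded length, so the language is infinite.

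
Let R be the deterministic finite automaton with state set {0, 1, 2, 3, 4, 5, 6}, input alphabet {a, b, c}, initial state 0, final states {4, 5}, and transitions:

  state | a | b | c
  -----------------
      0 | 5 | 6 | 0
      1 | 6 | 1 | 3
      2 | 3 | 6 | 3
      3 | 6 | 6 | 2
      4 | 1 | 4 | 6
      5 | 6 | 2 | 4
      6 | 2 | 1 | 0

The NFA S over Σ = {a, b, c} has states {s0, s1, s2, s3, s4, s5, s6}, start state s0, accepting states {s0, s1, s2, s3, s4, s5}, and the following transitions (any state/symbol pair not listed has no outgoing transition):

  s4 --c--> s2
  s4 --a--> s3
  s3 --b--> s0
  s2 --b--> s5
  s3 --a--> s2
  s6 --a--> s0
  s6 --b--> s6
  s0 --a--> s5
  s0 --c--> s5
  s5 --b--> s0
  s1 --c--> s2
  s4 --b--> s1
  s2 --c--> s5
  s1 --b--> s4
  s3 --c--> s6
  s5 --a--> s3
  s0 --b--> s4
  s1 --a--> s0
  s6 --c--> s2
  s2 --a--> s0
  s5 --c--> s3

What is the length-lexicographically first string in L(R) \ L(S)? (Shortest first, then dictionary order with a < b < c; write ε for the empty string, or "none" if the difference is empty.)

The string cac is accepted by R but not by S.
No shorter string lies in the difference, and cac is the lexicographically first length-3 string in L(R) \ L(S).

cac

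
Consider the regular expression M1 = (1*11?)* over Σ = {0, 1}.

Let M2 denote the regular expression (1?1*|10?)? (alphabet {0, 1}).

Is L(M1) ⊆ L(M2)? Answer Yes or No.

Converting the expression M1 to a DFA (subset construction, then merging equivalent states) gives the minimal DFA with states {r0, r1}, start state r0, accepting states {r0} and transitions r0: 0→r1, 1→r0; r1: 0→r1, 1→r1.
Converting the expression M2 to a DFA (subset construction, then merging equivalent states) gives the minimal DFA with states {t0, t1, t2, t3, t4}, start state t0, accepting states {t0, t2, t3, t4} and transitions t0: 0→t1, 1→t2; t1: 0→t1, 1→t1; t2: 0→t3, 1→t4; t3: 0→t1, 1→t1; t4: 0→t1, 1→t4.
Exploring the product automaton M1 × M2 from the start pair (r0, t0), following both machines on each input symbol, reaches 5 state pairs: (r0, t0), (r1, t1), (r0, t2), (r1, t3), (r0, t4).
M1 accepts in {r0} and M2 accepts in {t0, t2, t3, t4}. The reachable pairs whose M1-component is accepting are (r0, t0), (r0, t2), (r0, t4); in each of them the M2-component is accepting too, so the product for L(M1) \ L(M2) (M1-component accepting, M2-component rejecting) has no reachable accepting pair and the difference is empty.
Hence every string in L(M1) is also in L(M2).

Yes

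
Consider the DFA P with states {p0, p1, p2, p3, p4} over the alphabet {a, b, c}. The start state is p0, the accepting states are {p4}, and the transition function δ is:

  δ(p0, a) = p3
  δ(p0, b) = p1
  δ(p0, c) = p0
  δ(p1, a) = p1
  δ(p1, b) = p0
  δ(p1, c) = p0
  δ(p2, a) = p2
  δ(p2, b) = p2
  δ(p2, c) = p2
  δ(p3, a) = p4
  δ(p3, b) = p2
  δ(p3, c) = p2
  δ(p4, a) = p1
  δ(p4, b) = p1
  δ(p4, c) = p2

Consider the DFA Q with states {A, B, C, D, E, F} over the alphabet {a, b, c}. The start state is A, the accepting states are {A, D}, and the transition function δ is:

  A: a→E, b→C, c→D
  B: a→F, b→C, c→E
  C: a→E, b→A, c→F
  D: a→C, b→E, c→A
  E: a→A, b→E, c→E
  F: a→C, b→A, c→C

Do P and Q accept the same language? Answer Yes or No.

The string caa is accepted by P but rejected by Q.
So L(P) ≠ L(Q).

No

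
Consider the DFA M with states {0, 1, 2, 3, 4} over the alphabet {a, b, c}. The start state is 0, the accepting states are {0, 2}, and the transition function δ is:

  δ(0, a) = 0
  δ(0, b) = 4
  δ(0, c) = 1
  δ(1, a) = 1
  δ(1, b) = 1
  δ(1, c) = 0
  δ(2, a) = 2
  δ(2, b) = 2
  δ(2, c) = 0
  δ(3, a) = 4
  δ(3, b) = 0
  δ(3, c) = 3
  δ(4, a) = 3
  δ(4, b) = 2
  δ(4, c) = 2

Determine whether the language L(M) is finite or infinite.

State 0 is reachable from the start and can reach an accepting state, and it lies on the cycle 0 → 0.
Traversing that cycle any number of times yields accepted strings of unbounded length, so the language is infinite.

infinite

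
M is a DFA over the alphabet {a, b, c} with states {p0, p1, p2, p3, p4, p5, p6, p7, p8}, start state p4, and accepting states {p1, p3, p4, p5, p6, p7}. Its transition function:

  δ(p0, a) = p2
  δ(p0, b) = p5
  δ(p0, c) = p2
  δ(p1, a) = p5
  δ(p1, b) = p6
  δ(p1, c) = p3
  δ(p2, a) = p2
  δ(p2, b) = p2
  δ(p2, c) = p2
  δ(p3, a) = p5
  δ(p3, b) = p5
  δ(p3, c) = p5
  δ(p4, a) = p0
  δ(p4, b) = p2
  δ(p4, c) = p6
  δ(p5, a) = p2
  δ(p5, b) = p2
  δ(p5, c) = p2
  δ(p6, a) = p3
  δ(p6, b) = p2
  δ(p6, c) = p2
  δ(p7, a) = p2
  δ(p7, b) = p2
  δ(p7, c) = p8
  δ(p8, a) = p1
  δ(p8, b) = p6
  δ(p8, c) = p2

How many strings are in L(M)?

The useful subgraph on states {p0, p3, p4, p5, p6} is acyclic, so L(M) is finite; the longest accepting path visits 4 useful states, giving maximum string length 3.
Counting accepting paths from p4 by length: 1 of length 0, 1 of length 1, 2 of length 2, 3 of length 3. Total 7.

7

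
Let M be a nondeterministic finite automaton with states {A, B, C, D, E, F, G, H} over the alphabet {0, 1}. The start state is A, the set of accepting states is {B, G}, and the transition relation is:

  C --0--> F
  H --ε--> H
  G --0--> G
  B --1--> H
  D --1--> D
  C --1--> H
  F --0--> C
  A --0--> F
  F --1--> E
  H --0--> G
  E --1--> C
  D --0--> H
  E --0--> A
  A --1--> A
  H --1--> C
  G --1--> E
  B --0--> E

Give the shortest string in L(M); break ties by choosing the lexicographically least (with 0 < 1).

0010

A breadth-first search from A reaches an accepting state first via the path A → F → C → H → G on input 0010.
No string of length < 4 is accepted (BFS exhausts all shorter strings without reaching an accepting state), and 0010 is the lexicographically least accepting string of length 4.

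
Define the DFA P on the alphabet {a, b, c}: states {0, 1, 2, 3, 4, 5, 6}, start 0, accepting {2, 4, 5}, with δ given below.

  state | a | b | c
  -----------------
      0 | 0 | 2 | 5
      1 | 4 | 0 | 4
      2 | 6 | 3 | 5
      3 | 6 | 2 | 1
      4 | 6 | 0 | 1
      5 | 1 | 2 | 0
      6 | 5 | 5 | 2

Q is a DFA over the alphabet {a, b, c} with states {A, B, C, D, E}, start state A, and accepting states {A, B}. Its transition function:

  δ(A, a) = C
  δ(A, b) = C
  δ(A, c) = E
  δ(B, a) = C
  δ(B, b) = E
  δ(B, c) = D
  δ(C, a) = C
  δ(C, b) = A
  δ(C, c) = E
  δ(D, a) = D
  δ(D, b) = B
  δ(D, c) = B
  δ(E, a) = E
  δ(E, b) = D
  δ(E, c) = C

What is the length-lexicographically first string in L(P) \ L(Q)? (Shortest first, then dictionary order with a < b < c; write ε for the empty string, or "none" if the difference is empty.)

b

The string b is accepted by P but not by Q.
No shorter string lies in the difference, and b is the lexicographically first length-1 string in L(P) \ L(Q).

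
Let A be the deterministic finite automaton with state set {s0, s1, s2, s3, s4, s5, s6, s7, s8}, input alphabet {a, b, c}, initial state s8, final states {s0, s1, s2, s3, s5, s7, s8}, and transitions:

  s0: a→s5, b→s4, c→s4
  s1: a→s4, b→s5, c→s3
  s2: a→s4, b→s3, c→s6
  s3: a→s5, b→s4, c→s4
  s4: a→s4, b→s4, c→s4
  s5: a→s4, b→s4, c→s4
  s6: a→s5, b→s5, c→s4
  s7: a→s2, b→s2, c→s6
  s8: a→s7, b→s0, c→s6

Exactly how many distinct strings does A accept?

The useful subgraph on states {s0, s2, s3, s5, s6, s7, s8} is acyclic, so L(A) is finite; the longest accepting path visits 5 useful states, giving maximum string length 4.
Counting accepting paths from s8 by length: 1 of length 0, 2 of length 1, 5 of length 2, 4 of length 3, 6 of length 4. Total 18.

18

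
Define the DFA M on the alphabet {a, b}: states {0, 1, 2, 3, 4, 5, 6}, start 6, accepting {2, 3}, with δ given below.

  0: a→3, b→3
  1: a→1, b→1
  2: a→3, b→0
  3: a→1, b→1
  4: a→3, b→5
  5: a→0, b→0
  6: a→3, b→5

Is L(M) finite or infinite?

finite

The useful states (reachable from 6 and able to reach an accepting state) are {0, 3, 5, 6}.
Restricted to these states the transition graph has no cycle, so every accepting path has bounded length and L is finite.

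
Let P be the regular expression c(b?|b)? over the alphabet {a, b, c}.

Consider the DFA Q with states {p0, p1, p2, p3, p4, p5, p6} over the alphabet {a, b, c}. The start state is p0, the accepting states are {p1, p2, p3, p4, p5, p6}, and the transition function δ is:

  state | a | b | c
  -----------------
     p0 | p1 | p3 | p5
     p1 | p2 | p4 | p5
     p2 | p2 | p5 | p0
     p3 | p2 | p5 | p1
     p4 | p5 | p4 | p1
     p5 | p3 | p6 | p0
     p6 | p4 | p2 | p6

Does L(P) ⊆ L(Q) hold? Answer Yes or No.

Yes

Converting the expression P to a DFA (subset construction, then merging equivalent states) gives the minimal DFA with states {r0, r1, r2, r3}, start state r0, accepting states {r2, r3} and transitions r0: a→r1, b→r1, c→r2; r1: a→r1, b→r1, c→r1; r2: a→r1, b→r3, c→r1; r3: a→r1, b→r1, c→r1.
Exploring the product automaton P × Q from the start pair (r0, p0), following both machines on each input symbol, reaches 10 state pairs: (r0, p0), (r1, p1), (r1, p3), (r2, p5), (r1, p2), (r1, p4), (r1, p5), (r3, p6), (r1, p0), (r1, p6).
P accepts in {r2, r3} and Q accepts in {p1, p2, p3, p4, p5, p6}. The reachable pairs whose P-component is accepting are (r2, p5), (r3, p6); in each of them the Q-component is accepting too, so the product for L(P) \ L(Q) (P-component accepting, Q-component rejecting) has no reachable accepting pair and the difference is empty.
Hence every string in L(P) is also in L(Q).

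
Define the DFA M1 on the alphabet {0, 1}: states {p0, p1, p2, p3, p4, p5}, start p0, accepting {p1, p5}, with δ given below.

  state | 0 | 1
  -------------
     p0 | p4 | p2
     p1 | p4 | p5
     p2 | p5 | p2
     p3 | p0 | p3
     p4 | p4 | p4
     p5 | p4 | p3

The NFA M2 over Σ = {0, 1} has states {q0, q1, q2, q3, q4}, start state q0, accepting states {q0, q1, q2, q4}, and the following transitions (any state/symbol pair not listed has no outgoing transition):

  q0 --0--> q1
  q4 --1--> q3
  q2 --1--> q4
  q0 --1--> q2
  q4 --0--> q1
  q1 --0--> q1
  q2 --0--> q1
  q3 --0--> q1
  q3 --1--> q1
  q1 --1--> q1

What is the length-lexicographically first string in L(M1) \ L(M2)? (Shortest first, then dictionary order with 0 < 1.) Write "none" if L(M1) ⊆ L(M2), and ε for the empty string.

Exploring the product automaton M1 × M2 from the start pair (p0, q0), following both machines on each input symbol, reaches 9 state pairs: (p0, q0), (p4, q1), (p2, q2), (p5, q1), (p2, q4), (p3, q1), (p2, q3), (p0, q1), (p2, q1).
M1 accepts in {p1, p5} and M2 accepts in {q0, q1, q2, q4}. The reachable pairs whose M1-component is accepting are (p5, q1); in each of them the M2-component is accepting too, so the product for L(M1) \ L(M2) (M1-component accepting, M2-component rejecting) has no reachable accepting pair and the difference is empty.
So every string accepted by M1 is also accepted by M2: L(M1) \ L(M2) = ∅ and there is no such string.

none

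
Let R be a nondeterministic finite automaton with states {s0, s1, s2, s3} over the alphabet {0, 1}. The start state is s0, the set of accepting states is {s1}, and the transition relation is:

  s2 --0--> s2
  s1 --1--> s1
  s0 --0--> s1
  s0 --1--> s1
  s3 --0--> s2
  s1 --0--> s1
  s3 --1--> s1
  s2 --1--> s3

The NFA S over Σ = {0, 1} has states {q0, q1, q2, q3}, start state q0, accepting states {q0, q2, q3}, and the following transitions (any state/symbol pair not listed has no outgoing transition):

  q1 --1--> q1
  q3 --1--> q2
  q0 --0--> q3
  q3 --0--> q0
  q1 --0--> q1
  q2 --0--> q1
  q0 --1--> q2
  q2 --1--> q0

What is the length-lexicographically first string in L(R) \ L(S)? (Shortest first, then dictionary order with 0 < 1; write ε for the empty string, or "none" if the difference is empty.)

The string 10 is accepted by R but not by S.
No shorter string lies in the difference, and 10 is the lexicographically first length-2 string in L(R) \ L(S).

10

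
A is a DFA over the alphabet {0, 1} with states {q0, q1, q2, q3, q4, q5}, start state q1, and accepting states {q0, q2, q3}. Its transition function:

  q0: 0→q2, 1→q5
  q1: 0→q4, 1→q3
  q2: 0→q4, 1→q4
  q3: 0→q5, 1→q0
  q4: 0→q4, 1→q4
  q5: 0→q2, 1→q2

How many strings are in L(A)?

7

The useful subgraph on states {q0, q1, q2, q3, q5} is acyclic, so L(A) is finite; the longest accepting path visits 5 useful states, giving maximum string length 4.
Counting accepting paths from q1 by length: 1 of length 1, 1 of length 2, 3 of length 3, 2 of length 4. Total 7.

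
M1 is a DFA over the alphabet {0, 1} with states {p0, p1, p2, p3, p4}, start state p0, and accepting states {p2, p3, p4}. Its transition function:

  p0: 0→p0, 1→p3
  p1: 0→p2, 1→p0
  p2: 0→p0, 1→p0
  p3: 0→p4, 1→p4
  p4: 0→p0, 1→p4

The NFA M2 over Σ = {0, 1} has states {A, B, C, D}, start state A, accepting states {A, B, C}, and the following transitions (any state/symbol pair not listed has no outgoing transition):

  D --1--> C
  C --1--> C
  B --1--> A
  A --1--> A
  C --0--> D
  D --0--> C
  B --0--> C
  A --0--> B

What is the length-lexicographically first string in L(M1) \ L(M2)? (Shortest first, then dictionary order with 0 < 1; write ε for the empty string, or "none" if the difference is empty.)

The string 0010 is accepted by M1 but not by M2.
No shorter string lies in the difference, and 0010 is the lexicographically first length-4 string in L(M1) \ L(M2).

0010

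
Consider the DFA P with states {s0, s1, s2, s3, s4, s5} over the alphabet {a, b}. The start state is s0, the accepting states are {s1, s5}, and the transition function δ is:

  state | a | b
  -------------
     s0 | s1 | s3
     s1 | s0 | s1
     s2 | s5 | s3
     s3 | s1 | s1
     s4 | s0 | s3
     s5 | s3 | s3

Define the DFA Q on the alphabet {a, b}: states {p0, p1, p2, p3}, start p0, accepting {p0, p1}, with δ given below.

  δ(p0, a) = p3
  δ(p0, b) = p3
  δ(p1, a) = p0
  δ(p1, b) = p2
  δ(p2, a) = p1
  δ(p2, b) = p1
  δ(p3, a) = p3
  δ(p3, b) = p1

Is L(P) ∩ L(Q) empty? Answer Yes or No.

No

The string ab is accepted by both P and Q.
Hence L(P) ∩ L(Q) ≠ ∅.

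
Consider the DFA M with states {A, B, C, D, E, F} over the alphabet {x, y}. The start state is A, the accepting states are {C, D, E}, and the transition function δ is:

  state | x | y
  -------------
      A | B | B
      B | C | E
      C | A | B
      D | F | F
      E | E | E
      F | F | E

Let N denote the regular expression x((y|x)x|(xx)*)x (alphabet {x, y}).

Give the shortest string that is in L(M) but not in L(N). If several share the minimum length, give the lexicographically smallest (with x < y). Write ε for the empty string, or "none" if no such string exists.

The string xy is accepted by M but not by N.
No shorter string lies in the difference, and xy is the lexicographically first length-2 string in L(M) \ L(N).

xy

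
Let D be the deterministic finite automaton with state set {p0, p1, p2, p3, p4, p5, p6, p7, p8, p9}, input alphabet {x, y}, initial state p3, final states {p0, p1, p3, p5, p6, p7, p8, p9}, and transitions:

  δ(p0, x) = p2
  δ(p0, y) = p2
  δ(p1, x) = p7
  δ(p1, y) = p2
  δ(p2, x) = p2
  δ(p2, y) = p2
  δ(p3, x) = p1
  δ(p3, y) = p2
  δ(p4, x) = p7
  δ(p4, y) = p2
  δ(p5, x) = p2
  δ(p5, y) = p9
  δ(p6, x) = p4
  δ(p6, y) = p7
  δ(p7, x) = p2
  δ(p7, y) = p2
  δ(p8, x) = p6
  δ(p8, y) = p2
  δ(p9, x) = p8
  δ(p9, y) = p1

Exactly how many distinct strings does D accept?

The useful subgraph on states {p1, p3, p7} is acyclic, so L(D) is finite; the longest accepting path visits 3 useful states, giving maximum string length 2.
Counting accepting paths from p3 by length: 1 of length 0, 1 of length 1, 1 of length 2. Total 3.

3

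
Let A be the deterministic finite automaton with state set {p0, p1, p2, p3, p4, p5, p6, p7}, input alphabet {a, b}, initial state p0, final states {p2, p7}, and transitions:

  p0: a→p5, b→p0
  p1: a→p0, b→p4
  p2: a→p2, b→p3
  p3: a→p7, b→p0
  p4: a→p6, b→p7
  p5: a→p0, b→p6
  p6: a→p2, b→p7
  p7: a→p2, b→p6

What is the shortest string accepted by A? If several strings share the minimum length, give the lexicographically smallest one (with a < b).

A breadth-first search from p0 reaches an accepting state first via the path p0 → p5 → p6 → p2 on input aba.
No string of length < 3 is accepted (BFS exhausts all shorter strings without reaching an accepting state), and aba is the lexicographically least accepting string of length 3.

aba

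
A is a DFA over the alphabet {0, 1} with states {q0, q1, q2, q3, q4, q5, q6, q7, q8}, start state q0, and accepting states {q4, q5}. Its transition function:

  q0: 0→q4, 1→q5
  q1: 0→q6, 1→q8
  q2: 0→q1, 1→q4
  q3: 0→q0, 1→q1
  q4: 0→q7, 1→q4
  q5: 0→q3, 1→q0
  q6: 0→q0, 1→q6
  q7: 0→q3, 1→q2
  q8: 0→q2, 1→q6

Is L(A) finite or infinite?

State q4 is reachable from the start and can reach an accepting state, and it lies on the cycle q4 → q4.
Traversing that cycle any number of times yields accepted strings of unbounded length, so the language is infinite.

infinite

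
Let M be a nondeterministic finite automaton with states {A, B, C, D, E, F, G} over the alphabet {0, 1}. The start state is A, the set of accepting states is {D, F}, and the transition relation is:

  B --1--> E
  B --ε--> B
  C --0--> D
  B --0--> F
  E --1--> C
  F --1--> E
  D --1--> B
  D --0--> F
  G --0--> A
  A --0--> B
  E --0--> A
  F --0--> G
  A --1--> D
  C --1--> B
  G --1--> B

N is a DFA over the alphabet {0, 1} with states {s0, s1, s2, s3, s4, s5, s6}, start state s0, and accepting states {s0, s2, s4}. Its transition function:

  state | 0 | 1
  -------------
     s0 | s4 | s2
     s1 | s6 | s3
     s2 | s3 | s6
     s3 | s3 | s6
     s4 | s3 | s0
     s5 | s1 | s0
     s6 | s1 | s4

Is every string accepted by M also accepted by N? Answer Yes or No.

The string 00 is in L(M) but not in L(N).
So L(M) ⊄ L(N).

No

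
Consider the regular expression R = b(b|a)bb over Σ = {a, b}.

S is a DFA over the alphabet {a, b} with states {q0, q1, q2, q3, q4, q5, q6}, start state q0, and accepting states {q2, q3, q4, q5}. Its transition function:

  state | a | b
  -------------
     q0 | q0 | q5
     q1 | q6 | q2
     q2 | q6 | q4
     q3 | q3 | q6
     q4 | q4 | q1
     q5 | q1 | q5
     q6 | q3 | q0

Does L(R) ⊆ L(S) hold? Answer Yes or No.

Yes

Converting the expression R to a DFA (subset construction, then merging equivalent states) gives the minimal DFA with states {r0, r1, r2, r3, r4, r5}, start state r0, accepting states {r5} and transitions r0: a→r1, b→r2; r1: a→r1, b→r1; r2: a→r3, b→r3; r3: a→r1, b→r4; r4: a→r1, b→r5; r5: a→r1, b→r1.
Exploring the product automaton R × S from the start pair (r0, q0), following both machines on each input symbol, reaches 15 state pairs: (r0, q0), (r1, q0), (r2, q5), (r1, q5), (r3, q1), (r3, q5), (r1, q1), (r1, q6), (r4, q2), (r4, q5), (r1, q2), (r1, q3), (r5, q4), (r5, q5), (r1, q4).
R accepts in {r5} and S accepts in {q2, q3, q4, q5}. The reachable pairs whose R-component is accepting are (r5, q4), (r5, q5); in each of them the S-component is accepting too, so the product for L(R) \ L(S) (R-component accepting, S-component rejecting) has no reachable accepting pair and the difference is empty.
Hence every string in L(R) is also in L(S).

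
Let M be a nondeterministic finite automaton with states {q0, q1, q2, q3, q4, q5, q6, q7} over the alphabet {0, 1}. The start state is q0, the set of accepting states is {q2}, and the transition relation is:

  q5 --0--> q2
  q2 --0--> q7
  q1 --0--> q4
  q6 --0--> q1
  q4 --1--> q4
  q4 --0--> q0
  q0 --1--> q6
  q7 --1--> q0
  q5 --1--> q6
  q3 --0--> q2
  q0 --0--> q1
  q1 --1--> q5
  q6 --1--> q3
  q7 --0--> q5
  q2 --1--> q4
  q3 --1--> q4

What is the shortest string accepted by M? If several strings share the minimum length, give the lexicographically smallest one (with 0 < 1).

A breadth-first search from q0 reaches an accepting state first via the path q0 → q1 → q5 → q2 on input 010.
No string of length < 3 is accepted (BFS exhausts all shorter strings without reaching an accepting state), and 010 is the lexicographically least accepting string of length 3.

010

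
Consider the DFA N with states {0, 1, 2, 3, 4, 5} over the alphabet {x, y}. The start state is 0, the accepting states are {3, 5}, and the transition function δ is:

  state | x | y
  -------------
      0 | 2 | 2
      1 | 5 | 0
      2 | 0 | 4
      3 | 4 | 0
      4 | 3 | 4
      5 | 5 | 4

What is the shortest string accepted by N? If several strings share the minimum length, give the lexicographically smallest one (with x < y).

xyx

A breadth-first search from 0 reaches an accepting state first via the path 0 → 2 → 4 → 3 on input xyx.
No string of length < 3 is accepted (BFS exhausts all shorter strings without reaching an accepting state), and xyx is the lexicographically least accepting string of length 3.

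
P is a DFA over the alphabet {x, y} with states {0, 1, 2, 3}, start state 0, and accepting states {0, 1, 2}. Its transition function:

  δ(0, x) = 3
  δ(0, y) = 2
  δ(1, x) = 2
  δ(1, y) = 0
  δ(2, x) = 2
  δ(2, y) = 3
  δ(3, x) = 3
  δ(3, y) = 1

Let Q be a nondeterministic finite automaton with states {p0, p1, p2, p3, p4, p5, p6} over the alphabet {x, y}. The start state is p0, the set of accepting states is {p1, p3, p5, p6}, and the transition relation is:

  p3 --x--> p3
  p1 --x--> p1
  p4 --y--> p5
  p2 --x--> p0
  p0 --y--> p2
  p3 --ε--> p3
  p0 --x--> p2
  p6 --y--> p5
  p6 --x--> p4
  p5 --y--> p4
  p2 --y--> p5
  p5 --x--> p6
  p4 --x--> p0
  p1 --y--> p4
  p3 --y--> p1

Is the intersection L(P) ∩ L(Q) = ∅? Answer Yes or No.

The string xy is accepted by both P and Q.
Hence L(P) ∩ L(Q) ≠ ∅.

No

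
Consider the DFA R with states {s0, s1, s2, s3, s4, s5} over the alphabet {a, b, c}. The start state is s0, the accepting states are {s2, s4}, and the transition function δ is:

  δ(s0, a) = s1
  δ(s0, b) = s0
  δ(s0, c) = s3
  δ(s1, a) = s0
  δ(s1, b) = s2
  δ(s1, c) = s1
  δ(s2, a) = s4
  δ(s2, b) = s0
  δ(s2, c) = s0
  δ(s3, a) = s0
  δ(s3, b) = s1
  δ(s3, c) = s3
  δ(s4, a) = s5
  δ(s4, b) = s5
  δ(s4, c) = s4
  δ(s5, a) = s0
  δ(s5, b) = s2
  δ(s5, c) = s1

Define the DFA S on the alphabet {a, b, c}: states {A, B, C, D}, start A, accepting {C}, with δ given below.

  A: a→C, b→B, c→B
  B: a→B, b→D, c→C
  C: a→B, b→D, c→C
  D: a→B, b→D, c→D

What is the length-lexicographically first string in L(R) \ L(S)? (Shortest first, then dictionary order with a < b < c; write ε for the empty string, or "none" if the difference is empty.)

ab

The string ab is accepted by R but not by S.
No shorter string lies in the difference, and ab is the lexicographically first length-2 string in L(R) \ L(S).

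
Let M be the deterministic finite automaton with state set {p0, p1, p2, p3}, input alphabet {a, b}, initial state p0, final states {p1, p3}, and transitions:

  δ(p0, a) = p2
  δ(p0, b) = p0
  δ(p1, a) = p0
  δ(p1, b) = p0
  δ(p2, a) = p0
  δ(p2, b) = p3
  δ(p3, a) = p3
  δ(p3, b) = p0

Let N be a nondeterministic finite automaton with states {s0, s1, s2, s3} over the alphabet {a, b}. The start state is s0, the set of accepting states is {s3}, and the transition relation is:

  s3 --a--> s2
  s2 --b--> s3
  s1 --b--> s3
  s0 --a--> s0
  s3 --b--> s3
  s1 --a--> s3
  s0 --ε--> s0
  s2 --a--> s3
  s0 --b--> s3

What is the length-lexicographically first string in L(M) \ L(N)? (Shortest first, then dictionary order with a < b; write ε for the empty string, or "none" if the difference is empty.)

The string aba is accepted by M but not by N.
No shorter string lies in the difference, and aba is the lexicographically first length-3 string in L(M) \ L(N).

aba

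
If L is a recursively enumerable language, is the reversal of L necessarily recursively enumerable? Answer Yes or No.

Reverse the input and run the recogniser for L on it; this accepts exactly Lᴿ.
So the recursively enumerable languages are closed under reversal.

Yes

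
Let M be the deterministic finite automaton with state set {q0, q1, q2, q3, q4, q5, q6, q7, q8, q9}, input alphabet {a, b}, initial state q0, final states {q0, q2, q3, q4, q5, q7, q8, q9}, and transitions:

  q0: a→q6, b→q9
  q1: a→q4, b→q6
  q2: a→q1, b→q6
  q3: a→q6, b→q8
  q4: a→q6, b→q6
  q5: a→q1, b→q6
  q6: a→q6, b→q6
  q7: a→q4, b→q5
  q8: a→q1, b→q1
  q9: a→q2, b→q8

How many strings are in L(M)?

7

The useful subgraph on states {q0, q1, q2, q4, q8, q9} is acyclic, so L(M) is finite; the longest accepting path visits 5 useful states, giving maximum string length 4.
Counting accepting paths from q0 by length: 1 of length 0, 1 of length 1, 2 of length 2, 3 of length 4. Total 7.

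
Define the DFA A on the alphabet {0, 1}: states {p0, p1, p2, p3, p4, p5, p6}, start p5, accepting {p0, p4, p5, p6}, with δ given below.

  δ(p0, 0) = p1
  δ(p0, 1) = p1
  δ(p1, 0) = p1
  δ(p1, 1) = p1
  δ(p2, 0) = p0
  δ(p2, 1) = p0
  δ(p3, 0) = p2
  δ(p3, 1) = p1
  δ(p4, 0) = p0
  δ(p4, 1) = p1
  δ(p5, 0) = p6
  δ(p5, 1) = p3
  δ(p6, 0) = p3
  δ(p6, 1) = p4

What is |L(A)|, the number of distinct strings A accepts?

8

The useful subgraph on states {p0, p2, p3, p4, p5, p6} is acyclic, so L(A) is finite; the longest accepting path visits 5 useful states, giving maximum string length 4.
Counting accepting paths from p5 by length: 1 of length 0, 1 of length 1, 1 of length 2, 3 of length 3, 2 of length 4. Total 8.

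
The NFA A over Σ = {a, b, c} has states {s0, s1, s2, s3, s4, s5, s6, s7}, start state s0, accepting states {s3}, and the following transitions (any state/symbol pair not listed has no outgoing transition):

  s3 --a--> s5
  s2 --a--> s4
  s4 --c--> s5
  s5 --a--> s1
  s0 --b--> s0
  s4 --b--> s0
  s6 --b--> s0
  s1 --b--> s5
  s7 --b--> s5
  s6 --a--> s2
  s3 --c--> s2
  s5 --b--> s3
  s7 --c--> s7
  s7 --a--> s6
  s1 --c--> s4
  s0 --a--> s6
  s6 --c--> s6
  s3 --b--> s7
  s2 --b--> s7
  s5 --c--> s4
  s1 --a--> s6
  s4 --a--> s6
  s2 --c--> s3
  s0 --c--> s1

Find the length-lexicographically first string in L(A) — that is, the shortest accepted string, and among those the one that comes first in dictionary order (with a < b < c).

A breadth-first search from s0 reaches an accepting state first via the path s0 → s6 → s2 → s3 on input aac.
No string of length < 3 is accepted (BFS exhausts all shorter strings without reaching an accepting state), and aac is the lexicographically least accepting string of length 3.

aac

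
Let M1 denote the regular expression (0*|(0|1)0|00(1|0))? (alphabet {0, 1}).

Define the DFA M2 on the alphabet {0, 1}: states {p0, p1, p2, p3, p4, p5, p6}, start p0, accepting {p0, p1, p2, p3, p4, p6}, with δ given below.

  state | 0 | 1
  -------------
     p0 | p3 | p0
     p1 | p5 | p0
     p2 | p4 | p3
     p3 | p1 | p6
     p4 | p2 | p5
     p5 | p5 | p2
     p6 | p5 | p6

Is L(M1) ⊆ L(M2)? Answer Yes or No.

No

The string 000 is in L(M1) but not in L(M2).
So L(M1) ⊄ L(M2).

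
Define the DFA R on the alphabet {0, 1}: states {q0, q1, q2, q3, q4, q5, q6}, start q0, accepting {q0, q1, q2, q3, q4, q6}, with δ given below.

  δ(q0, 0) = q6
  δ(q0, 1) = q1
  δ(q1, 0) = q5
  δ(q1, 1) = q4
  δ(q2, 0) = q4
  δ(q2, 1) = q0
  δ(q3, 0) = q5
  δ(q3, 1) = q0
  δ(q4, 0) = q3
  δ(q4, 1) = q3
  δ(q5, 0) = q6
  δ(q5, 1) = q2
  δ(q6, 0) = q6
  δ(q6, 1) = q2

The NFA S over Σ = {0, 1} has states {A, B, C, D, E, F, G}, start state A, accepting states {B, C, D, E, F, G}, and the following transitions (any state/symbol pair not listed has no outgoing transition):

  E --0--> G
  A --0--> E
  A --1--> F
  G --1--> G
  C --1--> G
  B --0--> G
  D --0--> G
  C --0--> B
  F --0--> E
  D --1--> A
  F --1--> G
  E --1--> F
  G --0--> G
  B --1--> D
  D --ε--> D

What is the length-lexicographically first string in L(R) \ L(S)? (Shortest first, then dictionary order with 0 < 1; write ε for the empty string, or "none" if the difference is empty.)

ε

The empty string ε is accepted by R but not by S.
Since ε is the unique shortest string, it is the required witness.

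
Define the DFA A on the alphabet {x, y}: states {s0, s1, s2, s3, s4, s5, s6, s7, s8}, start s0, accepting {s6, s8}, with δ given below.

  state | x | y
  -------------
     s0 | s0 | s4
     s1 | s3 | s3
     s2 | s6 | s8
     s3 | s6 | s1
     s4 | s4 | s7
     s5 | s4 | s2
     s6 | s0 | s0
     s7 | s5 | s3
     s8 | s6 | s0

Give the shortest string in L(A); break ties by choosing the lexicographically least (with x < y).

A breadth-first search from s0 reaches an accepting state first via the path s0 → s4 → s7 → s3 → s6 on input yyyx.
No string of length < 4 is accepted (BFS exhausts all shorter strings without reaching an accepting state), and yyyx is the lexicographically least accepting string of length 4.

yyyx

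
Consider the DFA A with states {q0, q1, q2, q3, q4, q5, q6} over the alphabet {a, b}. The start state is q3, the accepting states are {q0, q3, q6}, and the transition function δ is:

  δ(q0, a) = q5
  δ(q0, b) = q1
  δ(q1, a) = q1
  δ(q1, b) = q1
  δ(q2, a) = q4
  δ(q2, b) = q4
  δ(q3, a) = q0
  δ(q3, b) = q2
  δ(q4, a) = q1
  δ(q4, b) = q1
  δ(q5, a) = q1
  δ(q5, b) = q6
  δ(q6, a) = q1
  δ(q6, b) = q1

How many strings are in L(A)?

3

The useful subgraph on states {q0, q3, q5, q6} is acyclic, so L(A) is finite; the longest accepting path visits 4 useful states, giving maximum string length 3.
Counting accepting paths from q3 by length: 1 of length 0, 1 of length 1, 1 of length 3. Total 3.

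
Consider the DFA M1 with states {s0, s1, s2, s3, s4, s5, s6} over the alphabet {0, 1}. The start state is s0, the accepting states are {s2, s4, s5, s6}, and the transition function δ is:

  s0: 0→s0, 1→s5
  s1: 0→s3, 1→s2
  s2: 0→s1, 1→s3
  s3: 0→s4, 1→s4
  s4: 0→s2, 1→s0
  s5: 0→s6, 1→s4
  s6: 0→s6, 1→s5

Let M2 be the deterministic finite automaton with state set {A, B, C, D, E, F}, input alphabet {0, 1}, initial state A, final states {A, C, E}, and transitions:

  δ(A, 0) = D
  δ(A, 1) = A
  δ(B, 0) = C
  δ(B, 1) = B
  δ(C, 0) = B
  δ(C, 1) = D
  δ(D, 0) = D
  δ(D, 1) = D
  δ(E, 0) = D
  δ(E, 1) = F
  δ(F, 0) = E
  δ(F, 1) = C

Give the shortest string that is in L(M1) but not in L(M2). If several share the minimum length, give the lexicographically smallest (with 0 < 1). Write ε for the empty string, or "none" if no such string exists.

01

The string 01 is accepted by M1 but not by M2.
No shorter string lies in the difference, and 01 is the lexicographically first length-2 string in L(M1) \ L(M2).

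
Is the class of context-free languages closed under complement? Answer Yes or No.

CFLs are closed under union, so if they were also closed under complement they would be closed under intersection by De Morgan (L₁ ∩ L₂ is the complement of the union of the complements). But {aⁿbⁿcᵐ} ∩ {aᵐbⁿcⁿ} = {aⁿbⁿcⁿ} is not context-free although both operands are.

No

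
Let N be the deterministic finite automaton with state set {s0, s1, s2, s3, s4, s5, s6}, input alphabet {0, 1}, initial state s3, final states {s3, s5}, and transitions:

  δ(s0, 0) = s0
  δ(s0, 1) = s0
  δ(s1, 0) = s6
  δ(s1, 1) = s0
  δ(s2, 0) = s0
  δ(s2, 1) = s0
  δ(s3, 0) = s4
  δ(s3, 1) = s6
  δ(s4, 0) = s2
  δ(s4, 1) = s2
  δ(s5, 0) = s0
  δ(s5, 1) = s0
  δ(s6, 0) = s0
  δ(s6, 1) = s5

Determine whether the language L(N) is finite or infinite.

finite

The useful states (reachable from s3 and able to reach an accepting state) are {s3, s5, s6}.
Restricted to these states the transition graph has no cycle, so every accepting path has bounded length and L is finite.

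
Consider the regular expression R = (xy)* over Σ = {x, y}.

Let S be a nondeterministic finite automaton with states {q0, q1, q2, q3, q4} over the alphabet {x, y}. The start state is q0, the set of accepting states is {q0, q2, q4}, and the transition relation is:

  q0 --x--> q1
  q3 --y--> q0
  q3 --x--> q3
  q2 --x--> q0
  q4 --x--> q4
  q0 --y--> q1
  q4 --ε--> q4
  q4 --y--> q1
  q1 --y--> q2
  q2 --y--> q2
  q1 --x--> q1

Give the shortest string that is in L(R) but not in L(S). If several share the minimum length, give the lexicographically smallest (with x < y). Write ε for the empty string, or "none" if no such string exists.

xyxy

The string xyxy is accepted by R but not by S.
No shorter string lies in the difference, and xyxy is the lexicographically first length-4 string in L(R) \ L(S).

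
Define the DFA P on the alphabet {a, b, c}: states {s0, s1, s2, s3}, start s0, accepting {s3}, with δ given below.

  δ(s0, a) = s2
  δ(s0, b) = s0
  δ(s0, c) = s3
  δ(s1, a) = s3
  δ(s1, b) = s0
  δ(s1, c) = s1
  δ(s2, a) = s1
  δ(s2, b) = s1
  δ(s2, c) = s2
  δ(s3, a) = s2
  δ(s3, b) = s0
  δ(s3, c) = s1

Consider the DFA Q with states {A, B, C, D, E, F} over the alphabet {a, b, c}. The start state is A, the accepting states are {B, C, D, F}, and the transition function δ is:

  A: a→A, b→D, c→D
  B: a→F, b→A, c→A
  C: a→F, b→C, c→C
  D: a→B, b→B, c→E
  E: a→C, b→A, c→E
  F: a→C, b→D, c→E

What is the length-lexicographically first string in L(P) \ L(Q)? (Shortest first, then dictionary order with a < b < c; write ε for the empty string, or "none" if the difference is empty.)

bc

The string bc is accepted by P but not by Q.
No shorter string lies in the difference, and bc is the lexicographically first length-2 string in L(P) \ L(Q).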